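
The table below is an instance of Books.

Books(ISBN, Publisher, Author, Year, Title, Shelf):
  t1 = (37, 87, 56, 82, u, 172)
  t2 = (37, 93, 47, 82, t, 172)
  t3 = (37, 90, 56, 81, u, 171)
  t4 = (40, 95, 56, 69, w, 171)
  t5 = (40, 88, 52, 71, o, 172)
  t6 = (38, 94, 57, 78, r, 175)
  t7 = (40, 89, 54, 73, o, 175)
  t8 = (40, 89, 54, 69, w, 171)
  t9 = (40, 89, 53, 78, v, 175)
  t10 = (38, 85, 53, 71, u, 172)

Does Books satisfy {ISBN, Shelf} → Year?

(ISBN=37, Shelf=172): rows 1, 2 → Year = 82, 82 ✓
(ISBN=37, Shelf=171): row 3 → Year = 81 ✓
(ISBN=40, Shelf=171): rows 4, 8 → Year = 69, 69 ✓
(ISBN=40, Shelf=172): row 5 → Year = 71 ✓
(ISBN=38, Shelf=175): row 6 → Year = 78 ✓
(ISBN=40, Shelf=175): rows 7, 9 → Year takes values {73, 78} — violation
(ISBN=38, Shelf=172): row 10 → Year = 71 ✓
Two rows agree on {ISBN, Shelf} but differ on Year, so {ISBN, Shelf} → Year does not hold.

No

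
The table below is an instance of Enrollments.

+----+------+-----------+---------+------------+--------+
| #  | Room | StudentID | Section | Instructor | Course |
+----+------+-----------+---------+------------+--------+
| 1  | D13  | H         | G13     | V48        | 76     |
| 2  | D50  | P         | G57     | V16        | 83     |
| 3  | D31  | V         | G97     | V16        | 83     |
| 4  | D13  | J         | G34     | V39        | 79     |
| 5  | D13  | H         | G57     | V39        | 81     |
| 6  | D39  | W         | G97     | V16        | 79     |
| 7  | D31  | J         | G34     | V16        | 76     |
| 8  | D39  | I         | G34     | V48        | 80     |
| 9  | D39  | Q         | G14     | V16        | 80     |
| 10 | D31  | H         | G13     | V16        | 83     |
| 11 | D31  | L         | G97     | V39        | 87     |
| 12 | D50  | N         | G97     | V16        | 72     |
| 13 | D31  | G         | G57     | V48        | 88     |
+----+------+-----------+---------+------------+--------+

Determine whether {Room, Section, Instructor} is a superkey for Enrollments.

Yes

All 13 rows have distinct {Room, Section, Instructor} values, so {Room, Section, Instructor} → (all attributes) holds and {Room, Section, Instructor} is a superkey.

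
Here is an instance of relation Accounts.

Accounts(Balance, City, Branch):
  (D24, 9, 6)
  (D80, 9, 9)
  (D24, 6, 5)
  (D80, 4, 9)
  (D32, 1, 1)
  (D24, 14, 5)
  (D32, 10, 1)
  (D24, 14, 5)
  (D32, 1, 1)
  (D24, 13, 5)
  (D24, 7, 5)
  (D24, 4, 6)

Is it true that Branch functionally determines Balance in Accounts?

Branch=6: 2 rows → Balance = D24, D24 ✓
Branch=9: 2 rows → Balance = D80, D80 ✓
Branch=5: 5 rows → Balance = D24, D24, D24, D24, D24 ✓
Branch=1: 3 rows → Balance = D32, D32, D32 ✓
Every Branch value is associated with a single Balance value, so Branch -> Balance holds.

Yes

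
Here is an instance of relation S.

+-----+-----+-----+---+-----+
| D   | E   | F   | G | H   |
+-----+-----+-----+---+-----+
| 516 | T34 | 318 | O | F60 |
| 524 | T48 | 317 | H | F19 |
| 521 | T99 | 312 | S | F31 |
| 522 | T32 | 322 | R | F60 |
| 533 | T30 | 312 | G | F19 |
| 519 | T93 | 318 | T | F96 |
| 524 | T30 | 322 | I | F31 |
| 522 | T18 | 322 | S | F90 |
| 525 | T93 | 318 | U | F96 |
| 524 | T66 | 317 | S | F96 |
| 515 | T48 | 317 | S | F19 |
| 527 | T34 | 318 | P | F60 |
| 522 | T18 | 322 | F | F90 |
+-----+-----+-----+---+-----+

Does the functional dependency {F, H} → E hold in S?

Yes

(F=318, H=F60): 2 rows → E = T34, T34 ✓
(F=317, H=F19): 2 rows → E = T48, T48 ✓
(F=312, H=F31): 1 row → E = T99 ✓
(F=322, H=F60): 1 row → E = T32 ✓
(F=312, H=F19): 1 row → E = T30 ✓
(F=318, H=F96): 2 rows → E = T93, T93 ✓
(F=322, H=F31): 1 row → E = T30 ✓
(F=322, H=F90): 2 rows → E = T18, T18 ✓
(F=317, H=F96): 1 row → E = T66 ✓
Every {F, H} value is associated with a single E value, so {F, H} → E holds.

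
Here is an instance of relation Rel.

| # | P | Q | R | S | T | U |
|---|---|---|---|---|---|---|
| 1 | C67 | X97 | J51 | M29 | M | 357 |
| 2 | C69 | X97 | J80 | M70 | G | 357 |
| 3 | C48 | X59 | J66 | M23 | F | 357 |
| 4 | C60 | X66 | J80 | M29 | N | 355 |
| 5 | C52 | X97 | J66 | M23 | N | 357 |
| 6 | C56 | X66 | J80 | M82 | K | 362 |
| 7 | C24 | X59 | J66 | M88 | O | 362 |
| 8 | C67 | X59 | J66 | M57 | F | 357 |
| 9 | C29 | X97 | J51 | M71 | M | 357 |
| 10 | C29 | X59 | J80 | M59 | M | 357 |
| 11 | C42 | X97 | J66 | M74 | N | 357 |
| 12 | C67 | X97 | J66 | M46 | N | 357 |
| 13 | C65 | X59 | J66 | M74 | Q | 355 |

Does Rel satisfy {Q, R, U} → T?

(Q=X97, R=J51, U=357): rows 1, 9 → T = M, M ✓
(Q=X97, R=J80, U=357): row 2 → T = G ✓
(Q=X59, R=J66, U=357): rows 3, 8 → T = F, F ✓
(Q=X66, R=J80, U=355): row 4 → T = N ✓
(Q=X97, R=J66, U=357): rows 5, 11, 12 → T = N, N, N ✓
(Q=X66, R=J80, U=362): row 6 → T = K ✓
(Q=X59, R=J66, U=362): row 7 → T = O ✓
(Q=X59, R=J80, U=357): row 10 → T = M ✓
(Q=X59, R=J66, U=355): row 13 → T = Q ✓
Every {Q, R, U} value is associated with a single T value, so {Q, R, U} → T holds.

Yes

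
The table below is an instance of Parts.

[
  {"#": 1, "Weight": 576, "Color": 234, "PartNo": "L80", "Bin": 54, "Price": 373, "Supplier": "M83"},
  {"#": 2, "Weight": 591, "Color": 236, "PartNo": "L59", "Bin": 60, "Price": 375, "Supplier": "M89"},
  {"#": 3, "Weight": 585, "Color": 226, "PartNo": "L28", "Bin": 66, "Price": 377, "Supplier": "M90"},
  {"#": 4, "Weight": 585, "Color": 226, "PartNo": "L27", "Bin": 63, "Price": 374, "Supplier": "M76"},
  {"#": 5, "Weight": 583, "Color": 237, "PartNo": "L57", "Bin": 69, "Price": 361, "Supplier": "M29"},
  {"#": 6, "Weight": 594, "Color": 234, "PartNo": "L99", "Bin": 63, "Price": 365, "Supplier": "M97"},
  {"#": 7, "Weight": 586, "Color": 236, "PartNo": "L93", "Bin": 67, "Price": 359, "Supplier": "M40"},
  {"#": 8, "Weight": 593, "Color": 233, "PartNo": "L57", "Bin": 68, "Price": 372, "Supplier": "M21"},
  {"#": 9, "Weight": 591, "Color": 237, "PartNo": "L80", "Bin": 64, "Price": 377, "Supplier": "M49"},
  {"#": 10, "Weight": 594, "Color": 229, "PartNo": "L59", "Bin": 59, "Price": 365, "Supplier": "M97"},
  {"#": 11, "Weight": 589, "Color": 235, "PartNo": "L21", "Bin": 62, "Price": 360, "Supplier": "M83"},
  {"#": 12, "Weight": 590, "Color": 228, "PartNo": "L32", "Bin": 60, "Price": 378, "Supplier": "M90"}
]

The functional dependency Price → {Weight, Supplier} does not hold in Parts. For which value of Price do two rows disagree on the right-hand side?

Price=373: row 1 → {Weight,Supplier} = (576, M83) ✓
Price=375: row 2 → {Weight,Supplier} = (591, M89) ✓
Price=377: rows 3, 9 → {Weight,Supplier} takes values {(585, M90), (591, M49)} — violation
Price=374: row 4 → {Weight,Supplier} = (585, M76) ✓
Price=361: row 5 → {Weight,Supplier} = (583, M29) ✓
Price=365: rows 6, 10 → {Weight,Supplier} = (594, M97), (594, M97) ✓
Price=359: row 7 → {Weight,Supplier} = (586, M40) ✓
Price=372: row 8 → {Weight,Supplier} = (593, M21) ✓
Price=360: row 11 → {Weight,Supplier} = (589, M83) ✓
Price=378: row 12 → {Weight,Supplier} = (590, M90) ✓
The only Price value with inconsistent RHS is Price=377.

377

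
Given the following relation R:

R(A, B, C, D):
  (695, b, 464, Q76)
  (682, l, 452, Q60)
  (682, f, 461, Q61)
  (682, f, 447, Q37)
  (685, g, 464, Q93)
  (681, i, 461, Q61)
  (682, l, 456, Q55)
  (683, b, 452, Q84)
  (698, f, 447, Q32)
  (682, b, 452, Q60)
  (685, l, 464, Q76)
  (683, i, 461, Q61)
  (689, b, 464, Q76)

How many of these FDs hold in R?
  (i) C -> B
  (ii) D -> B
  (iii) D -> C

1

(i) C -> B: C=464: 4 rows → B takes values {b, g, l} — violation; C=452: 3 rows → B takes values {l, b} — violation; C=461: 3 rows → B takes values {f, i} — violation — fails.
(ii) D -> B: D=Q76: 3 rows → B takes values {b, l} — violation; D=Q60: 2 rows → B takes values {l, b} — violation; D=Q61: 3 rows → B takes values {f, i} — violation — fails.
(iii) D -> C: every LHS value maps to a single RHS value — holds.
1 of the 3 dependencies holds.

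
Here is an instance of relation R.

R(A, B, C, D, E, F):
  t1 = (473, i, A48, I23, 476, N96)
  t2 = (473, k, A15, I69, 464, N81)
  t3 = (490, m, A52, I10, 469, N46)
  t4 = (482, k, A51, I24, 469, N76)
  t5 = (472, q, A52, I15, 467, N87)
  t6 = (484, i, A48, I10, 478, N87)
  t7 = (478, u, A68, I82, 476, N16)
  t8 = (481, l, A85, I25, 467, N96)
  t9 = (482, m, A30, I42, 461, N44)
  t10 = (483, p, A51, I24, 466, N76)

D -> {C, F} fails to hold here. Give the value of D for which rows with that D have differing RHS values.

I10

D=I23: row 1 → {C,F} = (A48, N96) ✓
D=I69: row 2 → {C,F} = (A15, N81) ✓
D=I10: rows 3, 6 → {C,F} takes values {(A52, N46), (A48, N87)} — violation
D=I24: rows 4, 10 → {C,F} = (A51, N76), (A51, N76) ✓
D=I15: row 5 → {C,F} = (A52, N87) ✓
D=I82: row 7 → {C,F} = (A68, N16) ✓
D=I25: row 8 → {C,F} = (A85, N96) ✓
D=I42: row 9 → {C,F} = (A30, N44) ✓
The only D value with inconsistent RHS is D=I10.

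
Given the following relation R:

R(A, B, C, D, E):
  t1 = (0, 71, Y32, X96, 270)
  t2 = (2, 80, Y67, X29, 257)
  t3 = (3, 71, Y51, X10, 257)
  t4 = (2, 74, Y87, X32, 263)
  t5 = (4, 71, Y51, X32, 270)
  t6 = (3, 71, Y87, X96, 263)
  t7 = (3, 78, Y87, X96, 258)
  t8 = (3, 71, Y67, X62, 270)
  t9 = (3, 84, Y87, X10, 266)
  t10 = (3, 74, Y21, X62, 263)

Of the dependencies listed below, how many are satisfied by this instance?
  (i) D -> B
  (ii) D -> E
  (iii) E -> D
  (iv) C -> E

(i) D -> B: D=X96: rows 1, 6, 7 → B takes values {71, 78} — violation; D=X10: rows 3, 9 → B takes values {71, 84} — violation; D=X32: rows 4, 5 → B takes values {74, 71} — violation; D=X62: rows 8, 10 → B takes values {71, 74} — violation — fails.
(ii) D -> E: D=X96: rows 1, 6, 7 → E takes values {270, 263, 258} — violation; D=X10: rows 3, 9 → E takes values {257, 266} — violation; D=X32: rows 4, 5 → E takes values {263, 270} — violation; D=X62: rows 8, 10 → E takes values {270, 263} — violation — fails.
(iii) E -> D: E=270: rows 1, 5, 8 → D takes values {X96, X32, X62} — violation; E=257: rows 2, 3 → D takes values {X29, X10} — violation; E=263: rows 4, 6, 10 → D takes values {X32, X96, X62} — violation — fails.
(iv) C -> E: C=Y67: rows 2, 8 → E takes values {257, 270} — violation; C=Y51: rows 3, 5 → E takes values {257, 270} — violation; C=Y87: rows 4, 6, 7, 9 → E takes values {263, 258, 266} — violation — fails.
None of the 4 dependencies hold.

0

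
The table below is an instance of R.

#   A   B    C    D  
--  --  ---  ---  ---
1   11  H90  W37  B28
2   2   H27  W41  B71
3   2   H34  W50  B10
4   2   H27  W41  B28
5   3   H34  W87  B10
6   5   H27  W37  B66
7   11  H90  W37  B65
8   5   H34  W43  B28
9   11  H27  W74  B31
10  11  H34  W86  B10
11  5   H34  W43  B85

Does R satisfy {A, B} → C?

(A=11, B=H90): rows 1, 7 → C = W37, W37 ✓
(A=2, B=H27): rows 2, 4 → C = W41, W41 ✓
(A=2, B=H34): row 3 → C = W50 ✓
(A=3, B=H34): row 5 → C = W87 ✓
(A=5, B=H27): row 6 → C = W37 ✓
(A=5, B=H34): rows 8, 11 → C = W43, W43 ✓
(A=11, B=H27): row 9 → C = W74 ✓
(A=11, B=H34): row 10 → C = W86 ✓
Every {A, B} value is associated with a single C value, so {A, B} → C holds.

Yes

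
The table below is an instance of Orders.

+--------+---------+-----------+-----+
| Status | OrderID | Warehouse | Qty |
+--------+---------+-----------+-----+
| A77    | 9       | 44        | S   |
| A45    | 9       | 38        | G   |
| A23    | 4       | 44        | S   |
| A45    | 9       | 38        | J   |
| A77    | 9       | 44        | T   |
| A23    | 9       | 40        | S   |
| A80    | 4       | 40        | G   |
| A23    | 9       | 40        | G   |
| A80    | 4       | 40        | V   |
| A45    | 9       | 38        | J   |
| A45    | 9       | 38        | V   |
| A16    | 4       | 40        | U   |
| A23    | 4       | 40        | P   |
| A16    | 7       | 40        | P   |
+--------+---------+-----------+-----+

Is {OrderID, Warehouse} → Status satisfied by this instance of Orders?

(OrderID=9, Warehouse=44): 2 rows → Status = A77, A77 ✓
(OrderID=9, Warehouse=38): 4 rows → Status = A45, A45, A45, A45 ✓
(OrderID=4, Warehouse=44): 1 row → Status = A23 ✓
(OrderID=9, Warehouse=40): 2 rows → Status = A23, A23 ✓
(OrderID=4, Warehouse=40): 4 rows → Status takes values {A80, A16, A23} — violation
(OrderID=7, Warehouse=40): 1 row → Status = A16 ✓
Two rows agree on {OrderID, Warehouse} but differ on Status, so {OrderID, Warehouse} → Status does not hold.

No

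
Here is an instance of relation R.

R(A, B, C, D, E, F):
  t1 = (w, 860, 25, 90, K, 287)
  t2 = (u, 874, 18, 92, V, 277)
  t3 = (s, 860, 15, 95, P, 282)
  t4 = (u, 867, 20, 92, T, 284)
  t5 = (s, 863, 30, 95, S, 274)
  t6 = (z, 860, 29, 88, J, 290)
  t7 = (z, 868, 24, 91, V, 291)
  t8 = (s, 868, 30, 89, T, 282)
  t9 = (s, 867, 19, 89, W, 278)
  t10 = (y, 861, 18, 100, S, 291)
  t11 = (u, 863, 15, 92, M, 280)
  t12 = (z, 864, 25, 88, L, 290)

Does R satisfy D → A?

Yes

D=90: row 1 → A = w ✓
D=92: rows 2, 4, 11 → A = u, u, u ✓
D=95: rows 3, 5 → A = s, s ✓
D=88: rows 6, 12 → A = z, z ✓
D=91: row 7 → A = z ✓
D=89: rows 8, 9 → A = s, s ✓
D=100: row 10 → A = y ✓
Every D value is associated with a single A value, so D → A holds.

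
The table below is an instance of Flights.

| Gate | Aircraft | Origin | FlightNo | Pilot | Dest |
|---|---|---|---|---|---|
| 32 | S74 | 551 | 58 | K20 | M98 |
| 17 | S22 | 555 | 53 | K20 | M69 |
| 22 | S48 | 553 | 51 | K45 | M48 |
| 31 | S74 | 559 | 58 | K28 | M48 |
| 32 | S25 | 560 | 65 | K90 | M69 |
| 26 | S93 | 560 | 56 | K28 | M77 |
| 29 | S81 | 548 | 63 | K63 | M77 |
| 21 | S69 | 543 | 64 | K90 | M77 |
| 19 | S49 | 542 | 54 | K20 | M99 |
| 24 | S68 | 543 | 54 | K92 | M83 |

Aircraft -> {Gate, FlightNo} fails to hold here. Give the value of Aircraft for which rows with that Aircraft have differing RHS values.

S74

Aircraft=S74: 2 rows → {Gate,FlightNo} takes values {(32, 58), (31, 58)} — violation
Aircraft=S22: 1 row → {Gate,FlightNo} = (17, 53) ✓
Aircraft=S48: 1 row → {Gate,FlightNo} = (22, 51) ✓
Aircraft=S25: 1 row → {Gate,FlightNo} = (32, 65) ✓
Aircraft=S93: 1 row → {Gate,FlightNo} = (26, 56) ✓
Aircraft=S81: 1 row → {Gate,FlightNo} = (29, 63) ✓
Aircraft=S69: 1 row → {Gate,FlightNo} = (21, 64) ✓
Aircraft=S49: 1 row → {Gate,FlightNo} = (19, 54) ✓
Aircraft=S68: 1 row → {Gate,FlightNo} = (24, 54) ✓
The only Aircraft value with inconsistent RHS is Aircraft=S74.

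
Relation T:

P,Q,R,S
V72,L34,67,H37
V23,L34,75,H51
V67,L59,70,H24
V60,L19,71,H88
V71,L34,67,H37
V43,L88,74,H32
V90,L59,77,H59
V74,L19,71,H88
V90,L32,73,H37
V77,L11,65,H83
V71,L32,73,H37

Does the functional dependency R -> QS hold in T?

R=67: 2 rows → {Q,S} = (L34, H37), (L34, H37) ✓
R=75: 1 row → {Q,S} = (L34, H51) ✓
R=70: 1 row → {Q,S} = (L59, H24) ✓
R=71: 2 rows → {Q,S} = (L19, H88), (L19, H88) ✓
R=74: 1 row → {Q,S} = (L88, H32) ✓
R=77: 1 row → {Q,S} = (L59, H59) ✓
R=73: 2 rows → {Q,S} = (L32, H37), (L32, H37) ✓
R=65: 1 row → {Q,S} = (L11, H83) ✓
Every R value is associated with a single QS value, so R -> QS holds.

Yes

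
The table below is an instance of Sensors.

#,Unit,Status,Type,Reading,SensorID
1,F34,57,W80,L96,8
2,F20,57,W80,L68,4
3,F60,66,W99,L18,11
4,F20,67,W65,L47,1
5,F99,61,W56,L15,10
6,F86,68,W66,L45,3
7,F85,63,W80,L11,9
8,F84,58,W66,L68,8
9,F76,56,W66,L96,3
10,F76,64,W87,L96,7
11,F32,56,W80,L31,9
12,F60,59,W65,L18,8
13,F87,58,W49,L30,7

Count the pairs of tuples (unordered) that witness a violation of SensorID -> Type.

SensorID=8: violating pairs (1,8), (1,12), (8,12) — 3 pairs.
SensorID=3: all 2 rows agree on Type — 0 pairs.
SensorID=9: all 2 rows agree on Type — 0 pairs.
SensorID=7: violating pairs (10,13) — 1 pair.

4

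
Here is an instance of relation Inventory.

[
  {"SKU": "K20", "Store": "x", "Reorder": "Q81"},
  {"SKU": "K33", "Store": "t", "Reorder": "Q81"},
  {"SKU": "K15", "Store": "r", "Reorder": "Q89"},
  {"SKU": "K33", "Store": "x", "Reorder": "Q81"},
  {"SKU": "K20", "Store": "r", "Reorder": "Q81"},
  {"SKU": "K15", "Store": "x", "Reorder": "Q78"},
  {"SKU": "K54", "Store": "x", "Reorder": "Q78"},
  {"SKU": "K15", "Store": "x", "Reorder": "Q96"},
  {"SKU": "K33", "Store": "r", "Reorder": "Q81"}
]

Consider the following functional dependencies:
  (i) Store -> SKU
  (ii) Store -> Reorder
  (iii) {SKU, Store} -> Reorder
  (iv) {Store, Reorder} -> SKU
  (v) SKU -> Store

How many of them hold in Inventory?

(i) Store -> SKU: Store=x: 5 rows → SKU takes values {K20, K33, K15, K54} — violation; Store=r: 3 rows → SKU takes values {K15, K20, K33} — violation — fails.
(ii) Store -> Reorder: Store=x: 5 rows → Reorder takes values {Q81, Q78, Q96} — violation; Store=r: 3 rows → Reorder takes values {Q89, Q81} — violation — fails.
(iii) {SKU, Store} -> Reorder: (SKU=K15, Store=x): 2 rows → Reorder takes values {Q78, Q96} — violation — fails.
(iv) {Store, Reorder} -> SKU: (Store=x, Reorder=Q81): 2 rows → SKU takes values {K20, K33} — violation; (Store=r, Reorder=Q81): 2 rows → SKU takes values {K20, K33} — violation; (Store=x, Reorder=Q78): 2 rows → SKU takes values {K15, K54} — violation — fails.
(v) SKU -> Store: SKU=K20: 2 rows → Store takes values {x, r} — violation; SKU=K33: 3 rows → Store takes values {t, x, r} — violation; SKU=K15: 3 rows → Store takes values {r, x} — violation — fails.
None of the 5 dependencies hold.

0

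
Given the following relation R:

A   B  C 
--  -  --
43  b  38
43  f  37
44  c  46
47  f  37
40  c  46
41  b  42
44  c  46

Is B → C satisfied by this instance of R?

B=b: 2 rows → C takes values {38, 42} — violation
B=f: 2 rows → C = 37, 37 ✓
B=c: 3 rows → C = 46, 46, 46 ✓
Two rows agree on B but differ on C, so B → C does not hold.

No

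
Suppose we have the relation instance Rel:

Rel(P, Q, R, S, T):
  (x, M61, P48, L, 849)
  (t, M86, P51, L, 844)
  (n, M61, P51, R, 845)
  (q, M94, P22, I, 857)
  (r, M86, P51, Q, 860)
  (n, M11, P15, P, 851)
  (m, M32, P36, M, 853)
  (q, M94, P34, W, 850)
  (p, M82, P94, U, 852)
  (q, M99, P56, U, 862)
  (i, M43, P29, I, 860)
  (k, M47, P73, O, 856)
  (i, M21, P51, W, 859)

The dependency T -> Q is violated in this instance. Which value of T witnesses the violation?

860

T=849: 1 row → Q = M61 ✓
T=844: 1 row → Q = M86 ✓
T=845: 1 row → Q = M61 ✓
T=857: 1 row → Q = M94 ✓
T=860: 2 rows → Q takes values {M86, M43} — violation
T=851: 1 row → Q = M11 ✓
T=853: 1 row → Q = M32 ✓
T=850: 1 row → Q = M94 ✓
T=852: 1 row → Q = M82 ✓
T=862: 1 row → Q = M99 ✓
T=856: 1 row → Q = M47 ✓
T=859: 1 row → Q = M21 ✓
The only T value with inconsistent Q is T=860.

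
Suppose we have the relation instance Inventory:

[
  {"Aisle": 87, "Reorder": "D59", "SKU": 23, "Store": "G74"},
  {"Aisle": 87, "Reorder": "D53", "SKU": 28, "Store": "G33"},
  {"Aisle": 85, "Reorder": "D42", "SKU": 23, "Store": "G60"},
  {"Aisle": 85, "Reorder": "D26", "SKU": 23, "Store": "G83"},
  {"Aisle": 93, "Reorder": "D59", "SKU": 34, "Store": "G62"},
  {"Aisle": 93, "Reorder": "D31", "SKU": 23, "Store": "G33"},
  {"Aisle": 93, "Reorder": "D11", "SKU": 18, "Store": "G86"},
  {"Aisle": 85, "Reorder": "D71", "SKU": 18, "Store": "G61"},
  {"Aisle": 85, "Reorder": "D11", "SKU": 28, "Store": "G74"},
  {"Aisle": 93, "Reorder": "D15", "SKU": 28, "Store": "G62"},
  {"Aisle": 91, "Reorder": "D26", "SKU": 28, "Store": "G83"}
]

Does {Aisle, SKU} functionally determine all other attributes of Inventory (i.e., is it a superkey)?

Two distinct rows share (Aisle=85, SKU=23), so {Aisle, SKU} does not determine every attribute — not a superkey.

No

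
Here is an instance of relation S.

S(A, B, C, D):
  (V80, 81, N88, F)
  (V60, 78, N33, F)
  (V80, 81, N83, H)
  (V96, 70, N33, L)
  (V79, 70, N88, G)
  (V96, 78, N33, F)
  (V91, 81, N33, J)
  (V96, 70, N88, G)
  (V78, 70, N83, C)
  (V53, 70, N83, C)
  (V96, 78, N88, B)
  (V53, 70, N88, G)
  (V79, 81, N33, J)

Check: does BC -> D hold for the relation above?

Yes

(B=81, C=N88): 1 row → D = F ✓
(B=78, C=N33): 2 rows → D = F, F ✓
(B=81, C=N83): 1 row → D = H ✓
(B=70, C=N33): 1 row → D = L ✓
(B=70, C=N88): 3 rows → D = G, G, G ✓
(B=81, C=N33): 2 rows → D = J, J ✓
(B=70, C=N83): 2 rows → D = C, C ✓
(B=78, C=N88): 1 row → D = B ✓
Every BC value is associated with a single D value, so BC -> D holds.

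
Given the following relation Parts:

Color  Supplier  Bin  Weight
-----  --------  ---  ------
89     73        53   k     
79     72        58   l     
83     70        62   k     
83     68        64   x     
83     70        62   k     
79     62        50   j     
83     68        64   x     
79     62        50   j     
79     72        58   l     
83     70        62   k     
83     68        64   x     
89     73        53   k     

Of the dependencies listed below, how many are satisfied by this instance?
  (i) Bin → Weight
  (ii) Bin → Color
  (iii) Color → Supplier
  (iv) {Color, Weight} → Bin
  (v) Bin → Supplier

4

(i) Bin → Weight: every LHS value maps to a single RHS value — holds.
(ii) Bin → Color: every LHS value maps to a single RHS value — holds.
(iii) Color → Supplier: Color=79: 4 rows → Supplier takes values {72, 62} — violation; Color=83: 6 rows → Supplier takes values {70, 68} — violation — fails.
(iv) {Color, Weight} → Bin: every LHS value maps to a single RHS value — holds.
(v) Bin → Supplier: every LHS value maps to a single RHS value — holds.
4 of the 5 dependencies hold.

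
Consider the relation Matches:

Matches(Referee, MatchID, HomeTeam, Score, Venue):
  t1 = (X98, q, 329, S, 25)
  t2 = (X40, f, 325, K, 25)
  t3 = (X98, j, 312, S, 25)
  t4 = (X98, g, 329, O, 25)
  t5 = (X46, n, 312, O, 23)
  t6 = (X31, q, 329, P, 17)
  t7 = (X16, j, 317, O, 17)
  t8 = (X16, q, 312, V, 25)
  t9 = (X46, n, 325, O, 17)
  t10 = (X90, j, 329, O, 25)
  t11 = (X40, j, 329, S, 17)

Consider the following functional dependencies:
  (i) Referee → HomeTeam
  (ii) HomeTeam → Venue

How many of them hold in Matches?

0

(i) Referee → HomeTeam: Referee=X98: rows 1, 3, 4 → HomeTeam takes values {329, 312} — violation; Referee=X40: rows 2, 11 → HomeTeam takes values {325, 329} — violation; Referee=X46: rows 5, 9 → HomeTeam takes values {312, 325} — violation; Referee=X16: rows 7, 8 → HomeTeam takes values {317, 312} — violation — fails.
(ii) HomeTeam → Venue: HomeTeam=329: rows 1, 4, 6, 10, 11 → Venue takes values {25, 17} — violation; HomeTeam=325: rows 2, 9 → Venue takes values {25, 17} — violation; HomeTeam=312: rows 3, 5, 8 → Venue takes values {25, 23} — violation — fails.
None of the 2 dependencies hold.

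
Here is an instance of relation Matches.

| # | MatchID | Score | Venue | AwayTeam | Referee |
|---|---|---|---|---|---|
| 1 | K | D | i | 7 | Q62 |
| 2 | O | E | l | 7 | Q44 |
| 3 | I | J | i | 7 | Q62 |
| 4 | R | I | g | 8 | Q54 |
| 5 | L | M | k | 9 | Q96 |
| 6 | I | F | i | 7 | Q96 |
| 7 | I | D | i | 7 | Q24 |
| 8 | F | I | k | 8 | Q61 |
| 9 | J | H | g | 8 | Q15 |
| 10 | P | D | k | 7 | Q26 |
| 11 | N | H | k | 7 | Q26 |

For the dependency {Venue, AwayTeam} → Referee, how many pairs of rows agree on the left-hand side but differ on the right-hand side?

6

(Venue=i, AwayTeam=7): violating pairs (1,6), (1,7), (3,6), (3,7), (6,7) — 5 pairs.
(Venue=g, AwayTeam=8): violating pairs (4,9) — 1 pair.
(Venue=k, AwayTeam=7): all 2 rows agree on Referee — 0 pairs.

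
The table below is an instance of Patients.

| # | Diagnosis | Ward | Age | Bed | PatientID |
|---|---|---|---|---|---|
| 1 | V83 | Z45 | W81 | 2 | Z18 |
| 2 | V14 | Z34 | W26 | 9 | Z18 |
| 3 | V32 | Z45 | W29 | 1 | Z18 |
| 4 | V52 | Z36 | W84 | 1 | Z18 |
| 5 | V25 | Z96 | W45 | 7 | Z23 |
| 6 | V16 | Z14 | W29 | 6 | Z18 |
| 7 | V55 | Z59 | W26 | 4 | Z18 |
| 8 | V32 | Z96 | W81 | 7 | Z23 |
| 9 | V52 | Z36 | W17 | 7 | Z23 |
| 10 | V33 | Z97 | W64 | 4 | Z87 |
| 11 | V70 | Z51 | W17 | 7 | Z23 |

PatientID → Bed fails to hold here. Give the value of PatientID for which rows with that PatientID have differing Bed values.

PatientID=Z18: rows 1, 2, 3, 4, 6, 7 → Bed takes values {2, 9, 1, 6, 4} — violation
PatientID=Z23: rows 5, 8, 9, 11 → Bed = 7, 7, 7, 7 ✓
PatientID=Z87: row 10 → Bed = 4 ✓
The only PatientID value with inconsistent Bed is PatientID=Z18.

Z18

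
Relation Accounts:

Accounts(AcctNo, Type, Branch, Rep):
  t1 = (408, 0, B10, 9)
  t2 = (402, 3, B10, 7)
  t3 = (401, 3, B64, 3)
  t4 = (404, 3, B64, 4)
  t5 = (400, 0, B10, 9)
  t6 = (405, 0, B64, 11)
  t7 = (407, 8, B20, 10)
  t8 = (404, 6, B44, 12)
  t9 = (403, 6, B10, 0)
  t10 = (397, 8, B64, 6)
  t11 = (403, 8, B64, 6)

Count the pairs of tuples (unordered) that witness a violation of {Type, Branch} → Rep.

1

(Type=0, Branch=B10): all 2 rows agree on Rep — 0 pairs.
(Type=3, Branch=B64): violating pairs (3,4) — 1 pair.
(Type=8, Branch=B64): all 2 rows agree on Rep — 0 pairs.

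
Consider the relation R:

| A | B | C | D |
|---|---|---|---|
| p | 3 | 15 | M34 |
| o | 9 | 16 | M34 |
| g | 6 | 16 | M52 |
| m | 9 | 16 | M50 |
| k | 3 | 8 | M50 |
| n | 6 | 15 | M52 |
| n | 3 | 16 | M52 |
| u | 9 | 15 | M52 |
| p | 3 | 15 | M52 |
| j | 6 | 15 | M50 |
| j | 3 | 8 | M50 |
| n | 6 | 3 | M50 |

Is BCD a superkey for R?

No

Two distinct rows share (B=3, C=8, D=M50), so BCD does not determine every attribute — not a superkey.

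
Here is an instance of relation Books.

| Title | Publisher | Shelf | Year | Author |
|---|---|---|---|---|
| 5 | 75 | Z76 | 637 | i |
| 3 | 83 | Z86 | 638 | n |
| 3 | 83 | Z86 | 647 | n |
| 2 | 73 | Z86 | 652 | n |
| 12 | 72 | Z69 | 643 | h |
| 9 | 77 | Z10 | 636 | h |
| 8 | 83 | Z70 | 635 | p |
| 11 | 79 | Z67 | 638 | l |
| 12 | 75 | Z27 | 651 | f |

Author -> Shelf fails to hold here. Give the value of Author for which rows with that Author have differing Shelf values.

Author=i: 1 row → Shelf = Z76 ✓
Author=n: 3 rows → Shelf = Z86, Z86, Z86 ✓
Author=h: 2 rows → Shelf takes values {Z69, Z10} — violation
Author=p: 1 row → Shelf = Z70 ✓
Author=l: 1 row → Shelf = Z67 ✓
Author=f: 1 row → Shelf = Z27 ✓
The only Author value with inconsistent Shelf is Author=h.

h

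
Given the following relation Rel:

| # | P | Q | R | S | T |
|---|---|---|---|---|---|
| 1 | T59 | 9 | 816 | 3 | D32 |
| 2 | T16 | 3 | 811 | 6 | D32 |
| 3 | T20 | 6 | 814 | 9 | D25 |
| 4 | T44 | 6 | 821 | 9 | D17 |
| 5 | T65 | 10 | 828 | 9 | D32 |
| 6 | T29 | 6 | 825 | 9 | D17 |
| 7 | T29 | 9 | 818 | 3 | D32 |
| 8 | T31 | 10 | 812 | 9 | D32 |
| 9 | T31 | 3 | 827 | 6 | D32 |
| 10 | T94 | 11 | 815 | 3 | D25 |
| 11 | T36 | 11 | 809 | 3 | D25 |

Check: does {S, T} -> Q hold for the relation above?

(S=3, T=D32): rows 1, 7 → Q = 9, 9 ✓
(S=6, T=D32): rows 2, 9 → Q = 3, 3 ✓
(S=9, T=D25): row 3 → Q = 6 ✓
(S=9, T=D17): rows 4, 6 → Q = 6, 6 ✓
(S=9, T=D32): rows 5, 8 → Q = 10, 10 ✓
(S=3, T=D25): rows 10, 11 → Q = 11, 11 ✓
Every {S, T} value is associated with a single Q value, so {S, T} -> Q holds.

Yes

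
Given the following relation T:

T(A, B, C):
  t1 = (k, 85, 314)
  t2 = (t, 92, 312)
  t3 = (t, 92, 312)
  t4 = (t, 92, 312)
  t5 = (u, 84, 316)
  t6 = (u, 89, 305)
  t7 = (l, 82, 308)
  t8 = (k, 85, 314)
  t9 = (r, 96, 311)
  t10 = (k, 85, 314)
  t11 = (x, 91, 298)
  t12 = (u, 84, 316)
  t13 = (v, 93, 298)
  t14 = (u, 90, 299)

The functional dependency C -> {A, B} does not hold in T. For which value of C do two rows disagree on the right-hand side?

298

C=314: rows 1, 8, 10 → {A,B} = (k, 85), (k, 85), (k, 85) ✓
C=312: rows 2, 3, 4 → {A,B} = (t, 92), (t, 92), (t, 92) ✓
C=316: rows 5, 12 → {A,B} = (u, 84), (u, 84) ✓
C=305: row 6 → {A,B} = (u, 89) ✓
C=308: row 7 → {A,B} = (l, 82) ✓
C=311: row 9 → {A,B} = (r, 96) ✓
C=298: rows 11, 13 → {A,B} takes values {(x, 91), (v, 93)} — violation
C=299: row 14 → {A,B} = (u, 90) ✓
The only C value with inconsistent RHS is C=298.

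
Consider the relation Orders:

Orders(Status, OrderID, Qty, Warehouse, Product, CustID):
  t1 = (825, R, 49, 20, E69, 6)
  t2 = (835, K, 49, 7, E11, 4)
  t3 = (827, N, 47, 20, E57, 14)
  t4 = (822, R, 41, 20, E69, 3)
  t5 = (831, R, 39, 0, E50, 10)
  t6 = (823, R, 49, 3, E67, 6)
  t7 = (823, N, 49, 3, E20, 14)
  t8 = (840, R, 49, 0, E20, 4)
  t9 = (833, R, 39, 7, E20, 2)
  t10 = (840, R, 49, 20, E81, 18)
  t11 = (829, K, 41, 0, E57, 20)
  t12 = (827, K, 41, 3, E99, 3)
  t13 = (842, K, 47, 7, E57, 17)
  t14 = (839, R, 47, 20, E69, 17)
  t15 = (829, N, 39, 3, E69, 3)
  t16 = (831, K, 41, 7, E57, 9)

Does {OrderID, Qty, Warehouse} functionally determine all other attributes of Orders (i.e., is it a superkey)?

Rows 1 and 10 have the same {OrderID, Qty, Warehouse} value (OrderID=R, Qty=49, Warehouse=20) but are distinct tuples, so {OrderID, Qty, Warehouse} does not determine every attribute — not a superkey.

No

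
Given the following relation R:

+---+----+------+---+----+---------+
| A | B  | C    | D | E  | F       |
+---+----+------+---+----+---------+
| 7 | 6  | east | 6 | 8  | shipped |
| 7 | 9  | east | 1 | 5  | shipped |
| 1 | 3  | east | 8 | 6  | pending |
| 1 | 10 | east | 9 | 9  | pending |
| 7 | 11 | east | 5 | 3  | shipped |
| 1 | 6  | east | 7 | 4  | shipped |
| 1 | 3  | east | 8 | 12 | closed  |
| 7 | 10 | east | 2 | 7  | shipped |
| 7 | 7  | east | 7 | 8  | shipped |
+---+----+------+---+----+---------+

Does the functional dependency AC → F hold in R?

No

(A=7, C=east): 5 rows → F = shipped, shipped, shipped, shipped, shipped ✓
(A=1, C=east): 4 rows → F takes values {pending, shipped, closed} — violation
Two rows agree on AC but differ on F, so AC → F does not hold.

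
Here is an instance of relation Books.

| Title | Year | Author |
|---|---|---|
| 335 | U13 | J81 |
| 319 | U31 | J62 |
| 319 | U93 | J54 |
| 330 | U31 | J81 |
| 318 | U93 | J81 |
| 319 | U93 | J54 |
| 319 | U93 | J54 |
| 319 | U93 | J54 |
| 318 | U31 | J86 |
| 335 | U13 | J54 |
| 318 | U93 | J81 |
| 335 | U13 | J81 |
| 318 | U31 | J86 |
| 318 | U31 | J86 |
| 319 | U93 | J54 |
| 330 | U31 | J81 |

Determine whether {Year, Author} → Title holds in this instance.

(Year=U13, Author=J81): 2 rows → Title = 335, 335 ✓
(Year=U31, Author=J62): 1 row → Title = 319 ✓
(Year=U93, Author=J54): 5 rows → Title = 319, 319, 319, 319, 319 ✓
(Year=U31, Author=J81): 2 rows → Title = 330, 330 ✓
(Year=U93, Author=J81): 2 rows → Title = 318, 318 ✓
(Year=U31, Author=J86): 3 rows → Title = 318, 318, 318 ✓
(Year=U13, Author=J54): 1 row → Title = 335 ✓
Every {Year, Author} value is associated with a single Title value, so {Year, Author} → Title holds.

Yes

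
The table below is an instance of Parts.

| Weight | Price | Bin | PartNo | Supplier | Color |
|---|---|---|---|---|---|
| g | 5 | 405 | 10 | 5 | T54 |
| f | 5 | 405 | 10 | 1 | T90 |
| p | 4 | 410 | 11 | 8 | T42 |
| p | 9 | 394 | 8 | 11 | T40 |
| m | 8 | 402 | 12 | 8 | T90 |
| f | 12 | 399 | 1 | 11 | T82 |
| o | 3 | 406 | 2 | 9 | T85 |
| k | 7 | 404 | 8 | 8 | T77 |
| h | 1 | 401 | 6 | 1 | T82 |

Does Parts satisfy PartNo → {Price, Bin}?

PartNo=10: 2 rows → {Price,Bin} = (5, 405), (5, 405) ✓
PartNo=11: 1 row → {Price,Bin} = (4, 410) ✓
PartNo=8: 2 rows → {Price,Bin} takes values {(9, 394), (7, 404)} — violation
PartNo=12: 1 row → {Price,Bin} = (8, 402) ✓
PartNo=1: 1 row → {Price,Bin} = (12, 399) ✓
PartNo=2: 1 row → {Price,Bin} = (3, 406) ✓
PartNo=6: 1 row → {Price,Bin} = (1, 401) ✓
Two rows agree on PartNo but differ on {Price, Bin}, so PartNo → {Price, Bin} does not hold.

No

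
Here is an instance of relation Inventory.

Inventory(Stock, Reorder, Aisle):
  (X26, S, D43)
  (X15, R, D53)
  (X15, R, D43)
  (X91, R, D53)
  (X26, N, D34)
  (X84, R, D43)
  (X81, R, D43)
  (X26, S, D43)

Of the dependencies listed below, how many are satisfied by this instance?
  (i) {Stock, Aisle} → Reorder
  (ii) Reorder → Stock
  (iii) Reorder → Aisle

(i) {Stock, Aisle} → Reorder: every LHS value maps to a single RHS value — holds.
(ii) Reorder → Stock: Reorder=R: 5 rows → Stock takes values {X15, X91, X84, X81} — violation — fails.
(iii) Reorder → Aisle: Reorder=R: 5 rows → Aisle takes values {D53, D43} — violation — fails.
1 of the 3 dependencies holds.

1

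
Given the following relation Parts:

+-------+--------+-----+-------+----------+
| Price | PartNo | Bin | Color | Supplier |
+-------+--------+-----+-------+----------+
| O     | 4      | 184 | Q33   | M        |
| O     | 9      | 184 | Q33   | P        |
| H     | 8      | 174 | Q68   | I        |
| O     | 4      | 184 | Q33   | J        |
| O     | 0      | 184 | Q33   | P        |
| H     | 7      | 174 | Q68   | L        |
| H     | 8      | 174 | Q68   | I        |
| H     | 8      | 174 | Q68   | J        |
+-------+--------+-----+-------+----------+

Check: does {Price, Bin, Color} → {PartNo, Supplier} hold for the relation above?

No

(Price=O, Bin=184, Color=Q33): 4 rows → {PartNo,Supplier} takes values {(4, M), (9, P), (4, J), (0, P)} — violation
(Price=H, Bin=174, Color=Q68): 4 rows → {PartNo,Supplier} takes values {(8, I), (7, L), (8, J)} — violation
Two rows agree on {Price, Bin, Color} but differ on {PartNo, Supplier}, so {Price, Bin, Color} → {PartNo, Supplier} does not hold.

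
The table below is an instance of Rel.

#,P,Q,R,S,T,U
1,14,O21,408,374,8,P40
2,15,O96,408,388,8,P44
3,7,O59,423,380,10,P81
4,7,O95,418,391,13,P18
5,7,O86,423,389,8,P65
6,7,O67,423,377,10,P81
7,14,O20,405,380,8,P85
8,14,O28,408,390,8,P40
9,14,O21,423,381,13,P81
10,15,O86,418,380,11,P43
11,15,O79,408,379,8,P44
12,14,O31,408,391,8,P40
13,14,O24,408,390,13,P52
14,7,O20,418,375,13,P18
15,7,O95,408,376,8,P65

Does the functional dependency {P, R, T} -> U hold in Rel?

(P=14, R=408, T=8): rows 1, 8, 12 → U = P40, P40, P40 ✓
(P=15, R=408, T=8): rows 2, 11 → U = P44, P44 ✓
(P=7, R=423, T=10): rows 3, 6 → U = P81, P81 ✓
(P=7, R=418, T=13): rows 4, 14 → U = P18, P18 ✓
(P=7, R=423, T=8): row 5 → U = P65 ✓
(P=14, R=405, T=8): row 7 → U = P85 ✓
(P=14, R=423, T=13): row 9 → U = P81 ✓
(P=15, R=418, T=11): row 10 → U = P43 ✓
(P=14, R=408, T=13): row 13 → U = P52 ✓
(P=7, R=408, T=8): row 15 → U = P65 ✓
Every {P, R, T} value is associated with a single U value, so {P, R, T} -> U holds.

Yes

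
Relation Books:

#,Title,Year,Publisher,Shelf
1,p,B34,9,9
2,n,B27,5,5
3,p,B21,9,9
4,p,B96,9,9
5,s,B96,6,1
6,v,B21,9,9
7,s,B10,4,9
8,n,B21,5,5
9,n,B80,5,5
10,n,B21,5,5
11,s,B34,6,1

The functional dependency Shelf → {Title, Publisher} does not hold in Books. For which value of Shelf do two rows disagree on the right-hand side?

Shelf=9: rows 1, 3, 4, 6, 7 → {Title,Publisher} takes values {(p, 9), (v, 9), (s, 4)} — violation
Shelf=5: rows 2, 8, 9, 10 → {Title,Publisher} = (n, 5), (n, 5), (n, 5), (n, 5) ✓
Shelf=1: rows 5, 11 → {Title,Publisher} = (s, 6), (s, 6) ✓
The only Shelf value with inconsistent RHS is Shelf=9.

9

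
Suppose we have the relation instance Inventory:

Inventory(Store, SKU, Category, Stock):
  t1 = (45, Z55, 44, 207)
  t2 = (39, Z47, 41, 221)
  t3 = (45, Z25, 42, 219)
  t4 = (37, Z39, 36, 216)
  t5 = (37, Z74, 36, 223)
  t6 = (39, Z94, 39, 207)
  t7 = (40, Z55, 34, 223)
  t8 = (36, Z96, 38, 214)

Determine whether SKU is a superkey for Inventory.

No

Rows 1 and 7 have the same SKU value SKU=Z55 but are distinct tuples, so SKU does not determine every attribute — not a superkey.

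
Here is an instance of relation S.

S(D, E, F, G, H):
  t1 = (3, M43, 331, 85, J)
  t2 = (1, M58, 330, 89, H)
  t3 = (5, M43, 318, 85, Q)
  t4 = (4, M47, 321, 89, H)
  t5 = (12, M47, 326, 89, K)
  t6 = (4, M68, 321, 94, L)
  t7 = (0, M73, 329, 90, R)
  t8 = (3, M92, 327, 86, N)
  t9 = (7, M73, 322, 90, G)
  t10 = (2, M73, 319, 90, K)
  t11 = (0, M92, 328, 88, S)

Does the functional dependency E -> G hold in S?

No

E=M43: rows 1, 3 → G = 85, 85 ✓
E=M58: row 2 → G = 89 ✓
E=M47: rows 4, 5 → G = 89, 89 ✓
E=M68: row 6 → G = 94 ✓
E=M73: rows 7, 9, 10 → G = 90, 90, 90 ✓
E=M92: rows 8, 11 → G takes values {86, 88} — violation
Two rows agree on E but differ on G, so E -> G does not hold.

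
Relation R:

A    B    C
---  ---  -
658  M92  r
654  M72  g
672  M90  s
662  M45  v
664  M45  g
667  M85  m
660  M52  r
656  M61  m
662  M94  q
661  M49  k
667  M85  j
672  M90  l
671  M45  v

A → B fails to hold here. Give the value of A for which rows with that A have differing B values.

662

A=658: 1 row → B = M92 ✓
A=654: 1 row → B = M72 ✓
A=672: 2 rows → B = M90, M90 ✓
A=662: 2 rows → B takes values {M45, M94} — violation
A=664: 1 row → B = M45 ✓
A=667: 2 rows → B = M85, M85 ✓
A=660: 1 row → B = M52 ✓
A=656: 1 row → B = M61 ✓
A=661: 1 row → B = M49 ✓
A=671: 1 row → B = M45 ✓
The only A value with inconsistent B is A=662.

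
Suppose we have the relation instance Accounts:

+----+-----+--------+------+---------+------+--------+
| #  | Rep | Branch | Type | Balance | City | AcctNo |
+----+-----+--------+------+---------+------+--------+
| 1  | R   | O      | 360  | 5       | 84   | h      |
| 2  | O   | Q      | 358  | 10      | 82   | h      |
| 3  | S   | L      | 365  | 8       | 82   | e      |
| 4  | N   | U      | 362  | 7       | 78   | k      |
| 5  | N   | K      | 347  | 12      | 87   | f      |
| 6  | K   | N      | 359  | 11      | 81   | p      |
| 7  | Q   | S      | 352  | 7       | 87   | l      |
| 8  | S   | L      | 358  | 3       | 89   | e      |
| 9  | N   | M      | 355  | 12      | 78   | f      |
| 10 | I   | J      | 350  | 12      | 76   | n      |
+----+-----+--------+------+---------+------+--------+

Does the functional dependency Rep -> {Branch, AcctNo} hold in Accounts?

Rep=R: row 1 → {Branch,AcctNo} = (O, h) ✓
Rep=O: row 2 → {Branch,AcctNo} = (Q, h) ✓
Rep=S: rows 3, 8 → {Branch,AcctNo} = (L, e), (L, e) ✓
Rep=N: rows 4, 5, 9 → {Branch,AcctNo} takes values {(U, k), (K, f), (M, f)} — violation
Rep=K: row 6 → {Branch,AcctNo} = (N, p) ✓
Rep=Q: row 7 → {Branch,AcctNo} = (S, l) ✓
Rep=I: row 10 → {Branch,AcctNo} = (J, n) ✓
Two rows agree on Rep but differ on {Branch, AcctNo}, so Rep -> {Branch, AcctNo} does not hold.

No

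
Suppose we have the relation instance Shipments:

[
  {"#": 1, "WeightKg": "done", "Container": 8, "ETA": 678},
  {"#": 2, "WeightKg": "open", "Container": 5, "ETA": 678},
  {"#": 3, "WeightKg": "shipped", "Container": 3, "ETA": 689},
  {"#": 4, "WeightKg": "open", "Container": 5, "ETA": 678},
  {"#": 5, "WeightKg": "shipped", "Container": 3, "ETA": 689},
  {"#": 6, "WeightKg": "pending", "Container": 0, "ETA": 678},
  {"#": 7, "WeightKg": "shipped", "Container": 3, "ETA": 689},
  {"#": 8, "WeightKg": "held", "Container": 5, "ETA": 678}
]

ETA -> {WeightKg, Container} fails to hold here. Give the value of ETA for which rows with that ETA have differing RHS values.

678

ETA=678: rows 1, 2, 4, 6, 8 → {WeightKg,Container} takes values {(done, 8), (open, 5), (pending, 0), (held, 5)} — violation
ETA=689: rows 3, 5, 7 → {WeightKg,Container} = (shipped, 3), (shipped, 3), (shipped, 3) ✓
The only ETA value with inconsistent RHS is ETA=678.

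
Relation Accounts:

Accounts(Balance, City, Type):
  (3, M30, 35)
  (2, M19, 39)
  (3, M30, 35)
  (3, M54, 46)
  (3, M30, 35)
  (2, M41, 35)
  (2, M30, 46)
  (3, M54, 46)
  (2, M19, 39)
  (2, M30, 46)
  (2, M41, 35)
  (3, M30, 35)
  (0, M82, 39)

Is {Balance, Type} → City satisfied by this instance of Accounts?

(Balance=3, Type=35): 4 rows → City = M30, M30, M30, M30 ✓
(Balance=2, Type=39): 2 rows → City = M19, M19 ✓
(Balance=3, Type=46): 2 rows → City = M54, M54 ✓
(Balance=2, Type=35): 2 rows → City = M41, M41 ✓
(Balance=2, Type=46): 2 rows → City = M30, M30 ✓
(Balance=0, Type=39): 1 row → City = M82 ✓
Every {Balance, Type} value is associated with a single City value, so {Balance, Type} → City holds.

Yes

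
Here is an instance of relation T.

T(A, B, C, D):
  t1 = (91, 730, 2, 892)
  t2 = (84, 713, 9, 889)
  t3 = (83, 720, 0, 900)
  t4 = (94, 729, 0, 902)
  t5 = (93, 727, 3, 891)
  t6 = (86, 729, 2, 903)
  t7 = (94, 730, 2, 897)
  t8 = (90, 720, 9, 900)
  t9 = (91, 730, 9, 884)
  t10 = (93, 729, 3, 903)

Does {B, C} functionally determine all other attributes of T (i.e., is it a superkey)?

No

Rows 1 and 7 have the same {B, C} value (B=730, C=2) but are distinct tuples, so {B, C} does not determine every attribute — not a superkey.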